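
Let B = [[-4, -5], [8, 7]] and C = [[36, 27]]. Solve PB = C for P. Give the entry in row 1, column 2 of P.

6

B is on the right of P, so right-multiply by B⁻¹: P = CB⁻¹.
det B = 12; the adjugate gives B⁻¹ = [[7/12, 5/12], [-2/3, -1/3]].
P = CB⁻¹ = [[36, 27]] · [[7/12, 5/12], [-2/3, -1/3]] = [[3, 6]].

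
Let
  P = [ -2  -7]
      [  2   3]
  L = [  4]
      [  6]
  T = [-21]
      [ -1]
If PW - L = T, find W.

PW = T + L = [[-17], [5]].
Since P multiplies W on the left, W = P⁻¹(T + L).
P has determinant 8; P⁻¹ = [[3/8, 7/8], [-1/4, -1/4]].
W = P⁻¹(T + L) = [[-2], [3]].

W = [[-2], [3]]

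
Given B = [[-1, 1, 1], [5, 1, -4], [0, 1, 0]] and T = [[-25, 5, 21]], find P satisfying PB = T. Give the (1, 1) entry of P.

Right-multiplying both sides by B⁻¹ gives P = TB⁻¹.
B has determinant 1; B⁻¹ = [[4, 1, -5], [0, 0, 1], [5, 1, -6]].
P = TB⁻¹ = [[-25, 5, 21]] · [[4, 1, -5], [0, 0, 1], [5, 1, -6]] = [[5, -4, 4]].

5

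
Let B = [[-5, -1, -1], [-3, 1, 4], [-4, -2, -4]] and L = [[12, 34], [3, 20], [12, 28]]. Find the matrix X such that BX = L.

Since B multiplies X on the left, X = B⁻¹L.
B has determinant -2; B⁻¹ = [[-2, 1, 3/2], [14, -8, -23/2], [-5, 3, 4]].
X = B⁻¹L = [[-2, 1, 3/2], [14, -8, -23/2], [-5, 3, 4]] · [[12, 34], [3, 20], [12, 28]] = [[-3, -6], [6, -6], [-3, 2]].

X = [[-3, -6], [6, -6], [-3, 2]]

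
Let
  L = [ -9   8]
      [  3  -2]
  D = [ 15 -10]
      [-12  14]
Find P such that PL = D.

Right-multiplying both sides by L⁻¹ gives P = DL⁻¹.
det L = -6, so L⁻¹ = [[1/3, 4/3], [1/2, 3/2]].
P = DL⁻¹ = [[15, -10], [-12, 14]] · [[1/3, 4/3], [1/2, 3/2]] = [[0, 5], [3, 5]].

P = [[0, 5], [3, 5]]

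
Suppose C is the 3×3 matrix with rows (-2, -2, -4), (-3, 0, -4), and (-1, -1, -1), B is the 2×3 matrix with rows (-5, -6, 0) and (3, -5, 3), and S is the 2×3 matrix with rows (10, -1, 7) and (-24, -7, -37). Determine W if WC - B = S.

W = [[1, -4, 5], [5, 3, 2]]

WC = S + B = [[5, -7, 7], [-21, -12, -34]].
C is on the right of W, so right-multiply by C⁻¹: W = (S + B)C⁻¹.
C has determinant -6; C⁻¹ = [[2/3, -1/3, -4/3], [-1/6, 1/3, -2/3], [-1/2, 0, 1]].
W = (S + B)C⁻¹ = [[1, -4, 5], [5, 3, 2]].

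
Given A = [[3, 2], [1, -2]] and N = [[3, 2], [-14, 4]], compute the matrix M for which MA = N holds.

M = [[1, 0], [-3, -5]]

Since A sits to the right of M, M = NA⁻¹.
det A = -8, so A⁻¹ = [[1/4, 1/4], [1/8, -3/8]].
M = NA⁻¹ = [[3, 2], [-14, 4]] · [[1/4, 1/4], [1/8, -3/8]] = [[1, 0], [-3, -5]].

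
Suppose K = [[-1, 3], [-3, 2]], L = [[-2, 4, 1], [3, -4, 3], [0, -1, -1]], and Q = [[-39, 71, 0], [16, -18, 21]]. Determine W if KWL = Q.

W = [[3, -4, 0], [5, -3, -1]]

Isolating W: multiply by K⁻¹ from the left and L⁻¹ from the right, so W = K⁻¹QL⁻¹.
det K = 7, so K⁻¹ = [[2/7, -3/7], [3/7, -1/7]].
L has determinant -5; L⁻¹ = [[-7/5, -3/5, -16/5], [-3/5, -2/5, -9/5], [3/5, 2/5, 4/5]].
K⁻¹Q = [[-18, 28, -9], [-19, 33, -3]].
W = (K⁻¹Q)L⁻¹ = [[3, -4, 0], [5, -3, -1]].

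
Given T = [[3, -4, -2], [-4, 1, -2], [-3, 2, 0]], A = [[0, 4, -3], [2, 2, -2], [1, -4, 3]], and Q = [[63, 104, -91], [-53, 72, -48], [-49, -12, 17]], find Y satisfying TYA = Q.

Y = [[2, 4, 5], [-3, -2, -1], [-3, -3, 4]]

Y = T⁻¹QA⁻¹ (apply T⁻¹ on the left and A⁻¹ on the right).
det T = -2; the adjugate gives T⁻¹ = [[-2, 2, -5], [-3, 3, -7], [5/2, -3, 13/2]].
det A = -2; the adjugate gives A⁻¹ = [[1, 0, 1], [4, -3/2, 3], [5, -2, 4]].
T⁻¹Q = [[13, -4, 1], [-5, -12, 10], [-2, -34, 27]].
Y = (T⁻¹Q)A⁻¹ = [[2, 4, 5], [-3, -2, -1], [-3, -3, 4]].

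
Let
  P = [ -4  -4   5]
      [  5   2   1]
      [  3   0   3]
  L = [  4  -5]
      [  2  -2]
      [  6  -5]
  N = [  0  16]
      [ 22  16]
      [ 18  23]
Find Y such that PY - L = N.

PY = N + L = [[4, 11], [24, 14], [24, 18]].
Since P multiplies Y on the left, Y = P⁻¹(N + L).
P has determinant -6; P⁻¹ = [[-1, -2, 7/3], [2, 9/2, -29/6], [1, 2, -2]].
Y = P⁻¹(N + L) = [[4, 3], [0, -2], [4, 3]].

Y = [[4, 3], [0, -2], [4, 3]]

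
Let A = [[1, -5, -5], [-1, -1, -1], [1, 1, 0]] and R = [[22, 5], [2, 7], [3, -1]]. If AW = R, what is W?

W = [[2, -5], [1, 4], [-5, -6]]

Left-multiplying both sides by A⁻¹ gives W = A⁻¹R.
A has determinant 6; A⁻¹ = [[1/6, -5/6, 0], [-1/6, 5/6, 1], [0, -1, -1]].
W = A⁻¹R = [[1/6, -5/6, 0], [-1/6, 5/6, 1], [0, -1, -1]] · [[22, 5], [2, 7], [3, -1]] = [[2, -5], [1, 4], [-5, -6]].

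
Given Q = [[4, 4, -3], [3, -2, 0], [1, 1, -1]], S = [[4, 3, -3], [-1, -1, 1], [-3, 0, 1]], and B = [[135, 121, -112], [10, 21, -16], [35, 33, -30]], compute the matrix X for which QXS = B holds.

Isolating X: multiply by Q⁻¹ from the left and S⁻¹ from the right, so X = Q⁻¹BS⁻¹.
det Q = 5, so Q⁻¹ = [[2/5, 1/5, -6/5], [3/5, -1/5, -9/5], [1, 0, -4]].
S has determinant -1; S⁻¹ = [[1, 3, 0], [2, 5, 1], [3, 9, 1]].
Q⁻¹B = [[14, 13, -12], [16, 9, -10], [-5, -11, 8]].
X = (Q⁻¹B)S⁻¹ = [[4, -1, 1], [4, 3, -1], [-3, 2, -3]].

X = [[4, -1, 1], [4, 3, -1], [-3, 2, -3]]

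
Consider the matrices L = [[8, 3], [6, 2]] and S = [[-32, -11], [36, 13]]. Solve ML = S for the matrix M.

L is on the right of M, so right-multiply by L⁻¹: M = SL⁻¹.
L has determinant -2; L⁻¹ = [[-1, 3/2], [3, -4]].
M = SL⁻¹ = [[-32, -11], [36, 13]] · [[-1, 3/2], [3, -4]] = [[-1, -4], [3, 2]].

M = [[-1, -4], [3, 2]]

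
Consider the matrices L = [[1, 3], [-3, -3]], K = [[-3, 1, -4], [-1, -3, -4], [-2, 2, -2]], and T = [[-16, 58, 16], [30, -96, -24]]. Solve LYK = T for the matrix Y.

Isolating Y: multiply by L⁻¹ from the left and K⁻¹ from the right, so Y = L⁻¹TK⁻¹.
det L = 6, so L⁻¹ = [[-1/2, -1/2], [1/2, 1/6]].
det K = -4; the adjugate gives K⁻¹ = [[-7/2, 3/2, 4], [-3/2, 1/2, 2], [2, -1, -5/2]].
L⁻¹T = [[-7, 19, 4], [-3, 13, 4]].
Y = (L⁻¹T)K⁻¹ = [[4, -5, 0], [-1, -2, 4]].

Y = [[4, -5, 0], [-1, -2, 4]]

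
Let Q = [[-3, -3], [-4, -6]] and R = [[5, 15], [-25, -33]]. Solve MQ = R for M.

M = [[5, -5], [3, 4]]

Since Q sits to the right of M, M = RQ⁻¹.
det Q = 6; the adjugate gives Q⁻¹ = [[-1, 1/2], [2/3, -1/2]].
M = RQ⁻¹ = [[5, 15], [-25, -33]] · [[-1, 1/2], [2/3, -1/2]] = [[5, -5], [3, 4]].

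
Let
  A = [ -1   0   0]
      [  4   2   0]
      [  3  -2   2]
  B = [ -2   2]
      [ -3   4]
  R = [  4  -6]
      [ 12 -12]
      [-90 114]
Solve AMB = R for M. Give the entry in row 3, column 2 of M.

5

Left-multiply by A⁻¹ and right-multiply by B⁻¹: M = A⁻¹RB⁻¹.
A has determinant -4; A⁻¹ = [[-1, 0, 0], [2, 1/2, 0], [7/2, 1/2, 1/2]].
det B = -2; the adjugate gives B⁻¹ = [[-2, 1], [-3/2, 1]].
A⁻¹R = [[-4, 6], [14, -18], [-25, 30]].
M = (A⁻¹R)B⁻¹ = [[-1, 2], [-1, -4], [5, 5]].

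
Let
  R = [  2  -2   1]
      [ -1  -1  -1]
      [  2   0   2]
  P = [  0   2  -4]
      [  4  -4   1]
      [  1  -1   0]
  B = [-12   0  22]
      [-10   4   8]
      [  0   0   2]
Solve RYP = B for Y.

Y = R⁻¹BP⁻¹ (apply R⁻¹ on the left and P⁻¹ on the right).
det R = -2; the adjugate gives R⁻¹ = [[1, -2, -3/2], [0, -1, -1/2], [-1, 2, 2]].
det P = 2, so P⁻¹ = [[1/2, 2, -7], [1/2, 2, -8], [0, 1, -4]].
R⁻¹B = [[8, -8, 3], [10, -4, -9], [-8, 8, -2]].
Y = (R⁻¹B)P⁻¹ = [[0, 3, -4], [3, 3, -2], [0, -2, 0]].

Y = [[0, 3, -4], [3, 3, -2], [0, -2, 0]]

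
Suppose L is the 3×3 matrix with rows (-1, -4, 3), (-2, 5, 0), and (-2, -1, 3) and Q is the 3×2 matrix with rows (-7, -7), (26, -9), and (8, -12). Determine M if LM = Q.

M = [[-3, 2], [4, -1], [2, -3]]

Since L multiplies M on the left, M = L⁻¹Q.
det L = -3; the adjugate gives L⁻¹ = [[-5, -3, 5], [-2, -1, 2], [-4, -7/3, 13/3]].
M = L⁻¹Q = [[-5, -3, 5], [-2, -1, 2], [-4, -7/3, 13/3]] · [[-7, -7], [26, -9], [8, -12]] = [[-3, 2], [4, -1], [2, -3]].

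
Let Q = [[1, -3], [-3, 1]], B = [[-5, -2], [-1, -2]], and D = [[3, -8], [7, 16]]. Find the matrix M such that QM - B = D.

QM = D + B = [[-2, -10], [6, 14]].
Left-multiplying both sides by Q⁻¹ gives M = Q⁻¹(D + B).
det Q = -8, so Q⁻¹ = [[-1/8, -3/8], [-3/8, -1/8]].
M = Q⁻¹(D + B) = [[-2, -4], [0, 2]].

M = [[-2, -4], [0, 2]]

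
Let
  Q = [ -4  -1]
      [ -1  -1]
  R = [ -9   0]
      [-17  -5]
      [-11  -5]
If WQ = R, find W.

Q is on the right of W, so right-multiply by Q⁻¹: W = RQ⁻¹.
Q has determinant 3; Q⁻¹ = [[-1/3, 1/3], [1/3, -4/3]].
W = RQ⁻¹ = [[-9, 0], [-17, -5], [-11, -5]] · [[-1/3, 1/3], [1/3, -4/3]] = [[3, -3], [4, 1], [2, 3]].

W = [[3, -3], [4, 1], [2, 3]]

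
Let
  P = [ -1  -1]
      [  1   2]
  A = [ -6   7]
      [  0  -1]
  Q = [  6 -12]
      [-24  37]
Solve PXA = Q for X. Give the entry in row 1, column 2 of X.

Left-multiply by P⁻¹ and right-multiply by A⁻¹: X = P⁻¹QA⁻¹.
P has determinant -1; P⁻¹ = [[-2, -1], [1, 1]].
A has determinant 6; A⁻¹ = [[-1/6, -7/6], [0, -1]].
P⁻¹Q = [[12, -13], [-18, 25]].
X = (P⁻¹Q)A⁻¹ = [[-2, -1], [3, -4]].

-1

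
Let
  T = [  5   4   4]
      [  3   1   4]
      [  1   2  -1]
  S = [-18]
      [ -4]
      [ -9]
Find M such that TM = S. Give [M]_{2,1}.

Left-multiplying both sides by T⁻¹ gives M = T⁻¹S.
det T = 3; the adjugate gives T⁻¹ = [[-3, 4, 4], [7/3, -3, -8/3], [5/3, -2, -7/3]].
M = T⁻¹S = [[-3, 4, 4], [7/3, -3, -8/3], [5/3, -2, -7/3]] · [[-18], [-4], [-9]] = [[2], [-6], [-1]].

-6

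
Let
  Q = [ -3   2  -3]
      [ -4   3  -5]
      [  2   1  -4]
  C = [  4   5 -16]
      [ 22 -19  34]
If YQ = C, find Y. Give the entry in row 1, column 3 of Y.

3

Right-multiplying both sides by Q⁻¹ gives Y = CQ⁻¹.
det Q = -1; the adjugate gives Q⁻¹ = [[7, -5, 1], [26, -18, 3], [10, -7, 1]].
Y = CQ⁻¹ = [[4, 5, -16], [22, -19, 34]] · [[7, -5, 1], [26, -18, 3], [10, -7, 1]] = [[-2, 2, 3], [0, -6, -1]].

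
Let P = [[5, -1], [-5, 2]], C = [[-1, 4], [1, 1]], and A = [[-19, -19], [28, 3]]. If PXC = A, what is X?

X = [[-1, -3], [-5, 4]]

Isolating X: multiply by P⁻¹ from the left and C⁻¹ from the right, so X = P⁻¹AC⁻¹.
det P = 5, so P⁻¹ = [[2/5, 1/5], [1, 1]].
det C = -5; the adjugate gives C⁻¹ = [[-1/5, 4/5], [1/5, 1/5]].
P⁻¹A = [[-2, -7], [9, -16]].
X = (P⁻¹A)C⁻¹ = [[-1, -3], [-5, 4]].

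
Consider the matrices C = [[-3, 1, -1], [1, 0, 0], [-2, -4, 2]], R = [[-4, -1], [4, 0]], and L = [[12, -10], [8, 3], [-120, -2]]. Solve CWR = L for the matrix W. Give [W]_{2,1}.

1

Isolating W: multiply by C⁻¹ from the left and R⁻¹ from the right, so W = C⁻¹LR⁻¹.
det C = 2, so C⁻¹ = [[0, 1, 0], [-1, -4, -1/2], [-2, -7, -1/2]].
R has determinant 4; R⁻¹ = [[0, 1/4], [-1, -1]].
C⁻¹L = [[8, 3], [16, -1], [-20, 0]].
W = (C⁻¹L)R⁻¹ = [[-3, -1], [1, 5], [0, -5]].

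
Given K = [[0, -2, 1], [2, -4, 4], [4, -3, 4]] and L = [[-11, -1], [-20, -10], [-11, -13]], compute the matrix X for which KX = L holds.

X = [[2, -1], [5, -1], [-1, -3]]

K is on the left of X, so left-multiply by K⁻¹: X = K⁻¹L.
K has determinant -6; K⁻¹ = [[2/3, -5/6, 2/3], [-4/3, 2/3, -1/3], [-5/3, 4/3, -2/3]].
X = K⁻¹L = [[2/3, -5/6, 2/3], [-4/3, 2/3, -1/3], [-5/3, 4/3, -2/3]] · [[-11, -1], [-20, -10], [-11, -13]] = [[2, -1], [5, -1], [-1, -3]].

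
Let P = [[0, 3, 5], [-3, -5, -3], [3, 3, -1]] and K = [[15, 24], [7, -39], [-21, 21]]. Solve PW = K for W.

W = [[0, 5], [-5, 3], [6, 3]]

Since P multiplies W on the left, W = P⁻¹K.
P has determinant -6; P⁻¹ = [[-7/3, -3, -8/3], [2, 5/2, 5/2], [-1, -3/2, -3/2]].
W = P⁻¹K = [[-7/3, -3, -8/3], [2, 5/2, 5/2], [-1, -3/2, -3/2]] · [[15, 24], [7, -39], [-21, 21]] = [[0, 5], [-5, 3], [6, 3]].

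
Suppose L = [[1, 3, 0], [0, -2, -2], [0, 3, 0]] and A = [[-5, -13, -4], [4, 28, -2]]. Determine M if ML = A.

L is on the right of M, so right-multiply by L⁻¹: M = AL⁻¹.
det L = 6; the adjugate gives L⁻¹ = [[1, 0, -1], [0, 0, 1/3], [0, -1/2, -1/3]].
M = AL⁻¹ = [[-5, -13, -4], [4, 28, -2]] · [[1, 0, -1], [0, 0, 1/3], [0, -1/2, -1/3]] = [[-5, 2, 2], [4, 1, 6]].

M = [[-5, 2, 2], [4, 1, 6]]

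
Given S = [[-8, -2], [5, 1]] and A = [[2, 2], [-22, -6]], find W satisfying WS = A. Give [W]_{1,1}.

-4

Right-multiplying both sides by S⁻¹ gives W = AS⁻¹.
det S = 2; the adjugate gives S⁻¹ = [[1/2, 1], [-5/2, -4]].
W = AS⁻¹ = [[2, 2], [-22, -6]] · [[1/2, 1], [-5/2, -4]] = [[-4, -6], [4, 2]].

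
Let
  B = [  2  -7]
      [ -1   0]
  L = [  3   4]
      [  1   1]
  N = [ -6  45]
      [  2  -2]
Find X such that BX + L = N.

X = [[-1, 3], [1, -5]]

BX = N − L = [[-9, 41], [1, -3]].
Since B multiplies X on the left, X = B⁻¹(N − L).
det B = -7, so B⁻¹ = [[0, -1], [-1/7, -2/7]].
X = B⁻¹(N − L) = [[-1, 3], [1, -5]].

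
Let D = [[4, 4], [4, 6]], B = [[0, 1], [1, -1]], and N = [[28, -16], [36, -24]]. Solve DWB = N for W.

W = D⁻¹NB⁻¹ (apply D⁻¹ on the left and B⁻¹ on the right).
det D = 8, so D⁻¹ = [[3/4, -1/2], [-1/2, 1/2]].
det B = -1, so B⁻¹ = [[1, 1], [1, 0]].
D⁻¹N = [[3, 0], [4, -4]].
W = (D⁻¹N)B⁻¹ = [[3, 3], [0, 4]].

W = [[3, 3], [0, 4]]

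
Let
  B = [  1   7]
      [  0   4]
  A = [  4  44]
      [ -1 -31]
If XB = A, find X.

X = [[4, 4], [-1, -6]]

B is on the right of X, so right-multiply by B⁻¹: X = AB⁻¹.
det B = 4, so B⁻¹ = [[1, -7/4], [0, 1/4]].
X = AB⁻¹ = [[4, 44], [-1, -31]] · [[1, -7/4], [0, 1/4]] = [[4, 4], [-1, -6]].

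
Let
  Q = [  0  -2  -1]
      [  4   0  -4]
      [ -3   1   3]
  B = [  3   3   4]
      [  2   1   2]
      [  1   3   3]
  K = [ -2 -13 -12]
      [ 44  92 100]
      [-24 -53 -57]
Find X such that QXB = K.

Left-multiply by Q⁻¹ and right-multiply by B⁻¹: X = Q⁻¹KB⁻¹.
Q has determinant -4; Q⁻¹ = [[-1, -5/4, -2], [0, 3/4, 1], [-1, -3/2, -2]].
det B = -1; the adjugate gives B⁻¹ = [[3, -3, -2], [4, -5, -2], [-5, 6, 3]].
Q⁻¹K = [[-5, 4, 1], [9, 16, 18], [-16, -19, -24]].
X = (Q⁻¹K)B⁻¹ = [[-4, 1, 5], [1, 1, 4], [-4, -1, -2]].

X = [[-4, 1, 5], [1, 1, 4], [-4, -1, -2]]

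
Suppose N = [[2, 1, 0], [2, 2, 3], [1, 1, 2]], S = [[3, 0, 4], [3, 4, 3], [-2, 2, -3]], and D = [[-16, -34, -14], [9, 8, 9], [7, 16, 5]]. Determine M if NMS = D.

M = [[-5, 0, -1], [5, -5, -5], [-2, 5, 2]]

Left-multiply by N⁻¹ and right-multiply by S⁻¹: M = N⁻¹DS⁻¹.
det N = 1; the adjugate gives N⁻¹ = [[1, -2, 3], [-1, 4, -6], [0, -1, 2]].
S has determinant 2; S⁻¹ = [[-9, 4, -8], [3/2, -1/2, 3/2], [7, -3, 6]].
N⁻¹D = [[-13, -2, -17], [10, -30, 20], [5, 24, 1]].
M = (N⁻¹D)S⁻¹ = [[-5, 0, -1], [5, -5, -5], [-2, 5, 2]].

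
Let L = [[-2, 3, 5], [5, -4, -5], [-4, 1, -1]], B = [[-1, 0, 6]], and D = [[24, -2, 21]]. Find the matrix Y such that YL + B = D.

YL = D − B = [[25, -2, 15]].
Since L sits to the right of Y, Y = (D − B)L⁻¹.
det L = 2, so L⁻¹ = [[9/2, 4, 5/2], [25/2, 11, 15/2], [-11/2, -5, -7/2]].
Y = (D − B)L⁻¹ = [[5, 3, -5]].

Y = [[5, 3, -5]]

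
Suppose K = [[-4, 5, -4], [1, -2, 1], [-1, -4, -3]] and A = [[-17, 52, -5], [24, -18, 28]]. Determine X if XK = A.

X = [[6, 1, -6], [-6, -2, -2]]

Right-multiplying both sides by K⁻¹ gives X = AK⁻¹.
det K = -6; the adjugate gives K⁻¹ = [[-5/3, -31/6, 1/2], [-1/3, -4/3, 0], [1, 7/2, -1/2]].
X = AK⁻¹ = [[-17, 52, -5], [24, -18, 28]] · [[-5/3, -31/6, 1/2], [-1/3, -4/3, 0], [1, 7/2, -1/2]] = [[6, 1, -6], [-6, -2, -2]].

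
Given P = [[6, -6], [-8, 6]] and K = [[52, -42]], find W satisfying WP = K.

W = [[2, -5]]

Since P sits to the right of W, W = KP⁻¹.
det P = -12; the adjugate gives P⁻¹ = [[-1/2, -1/2], [-2/3, -1/2]].
W = KP⁻¹ = [[52, -42]] · [[-1/2, -1/2], [-2/3, -1/2]] = [[2, -5]].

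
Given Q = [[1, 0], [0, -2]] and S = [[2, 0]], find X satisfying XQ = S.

Since Q sits to the right of X, X = SQ⁻¹.
det Q = -2; the adjugate gives Q⁻¹ = [[1, 0], [0, -1/2]].
X = SQ⁻¹ = [[2, 0]] · [[1, 0], [0, -1/2]] = [[2, 0]].

X = [[2, 0]]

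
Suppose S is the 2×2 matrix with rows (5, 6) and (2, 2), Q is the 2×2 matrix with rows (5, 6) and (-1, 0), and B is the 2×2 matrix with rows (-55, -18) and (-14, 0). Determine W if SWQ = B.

W = [[3, 2], [-3, 5]]

Left-multiply by S⁻¹ and right-multiply by Q⁻¹: W = S⁻¹BQ⁻¹.
det S = -2; the adjugate gives S⁻¹ = [[-1, 3], [1, -5/2]].
det Q = 6; the adjugate gives Q⁻¹ = [[0, -1], [1/6, 5/6]].
S⁻¹B = [[13, 18], [-20, -18]].
W = (S⁻¹B)Q⁻¹ = [[3, 2], [-3, 5]].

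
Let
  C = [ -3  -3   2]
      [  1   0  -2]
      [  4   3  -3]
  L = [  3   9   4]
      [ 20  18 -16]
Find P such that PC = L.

Right-multiplying both sides by C⁻¹ gives P = LC⁻¹.
det C = 3; the adjugate gives C⁻¹ = [[2, -1, 2], [-5/3, 1/3, -4/3], [1, -1, 1]].
P = LC⁻¹ = [[3, 9, 4], [20, 18, -16]] · [[2, -1, 2], [-5/3, 1/3, -4/3], [1, -1, 1]] = [[-5, -4, -2], [-6, 2, 0]].

P = [[-5, -4, -2], [-6, 2, 0]]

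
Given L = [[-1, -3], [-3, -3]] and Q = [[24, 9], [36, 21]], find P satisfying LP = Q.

Left-multiplying both sides by L⁻¹ gives P = L⁻¹Q.
det L = -6, so L⁻¹ = [[1/2, -1/2], [-1/2, 1/6]].
P = L⁻¹Q = [[1/2, -1/2], [-1/2, 1/6]] · [[24, 9], [36, 21]] = [[-6, -6], [-6, -1]].

P = [[-6, -6], [-6, -1]]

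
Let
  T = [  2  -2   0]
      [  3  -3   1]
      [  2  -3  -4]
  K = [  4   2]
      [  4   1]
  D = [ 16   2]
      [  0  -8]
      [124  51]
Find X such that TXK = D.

X = [[-3, 2], [-2, -1], [-5, -1]]

X = T⁻¹DK⁻¹ (apply T⁻¹ on the left and K⁻¹ on the right).
T has determinant 2; T⁻¹ = [[15/2, -4, -1], [7, -4, -1], [-3/2, 1, 0]].
K has determinant -4; K⁻¹ = [[-1/4, 1/2], [1, -1]].
T⁻¹D = [[-4, -4], [-12, -5], [-24, -11]].
X = (T⁻¹D)K⁻¹ = [[-3, 2], [-2, -1], [-5, -1]].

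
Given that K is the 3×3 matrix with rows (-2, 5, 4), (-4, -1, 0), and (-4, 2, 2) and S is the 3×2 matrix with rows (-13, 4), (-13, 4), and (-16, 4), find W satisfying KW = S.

Since K multiplies W on the left, W = K⁻¹S.
det K = -4, so K⁻¹ = [[1/2, 1/2, -1], [-2, -3, 4], [3, 4, -11/2]].
W = K⁻¹S = [[1/2, 1/2, -1], [-2, -3, 4], [3, 4, -11/2]] · [[-13, 4], [-13, 4], [-16, 4]] = [[3, 0], [1, -4], [-3, 6]].

W = [[3, 0], [1, -4], [-3, 6]]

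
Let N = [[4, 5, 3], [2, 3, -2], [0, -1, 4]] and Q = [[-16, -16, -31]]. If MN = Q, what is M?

Since N sits to the right of M, M = QN⁻¹.
det N = -6, so N⁻¹ = [[-5/3, 23/6, 19/6], [4/3, -8/3, -7/3], [1/3, -2/3, -1/3]].
M = QN⁻¹ = [[-16, -16, -31]] · [[-5/3, 23/6, 19/6], [4/3, -8/3, -7/3], [1/3, -2/3, -1/3]] = [[-5, 2, -3]].

M = [[-5, 2, -3]]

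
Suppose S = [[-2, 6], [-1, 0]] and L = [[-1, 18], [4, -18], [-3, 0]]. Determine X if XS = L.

X = [[3, -5], [-3, 2], [0, 3]]

Since S sits to the right of X, X = LS⁻¹.
S has determinant 6; S⁻¹ = [[0, -1], [1/6, -1/3]].
X = LS⁻¹ = [[-1, 18], [4, -18], [-3, 0]] · [[0, -1], [1/6, -1/3]] = [[3, -5], [-3, 2], [0, 3]].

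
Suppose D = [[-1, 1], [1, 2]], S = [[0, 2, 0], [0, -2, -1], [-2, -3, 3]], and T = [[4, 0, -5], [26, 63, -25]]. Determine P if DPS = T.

P = [[2, -4, -3], [-2, -5, -5]]

P = D⁻¹TS⁻¹ (apply D⁻¹ on the left and S⁻¹ on the right).
D has determinant -3; D⁻¹ = [[-2/3, 1/3], [1/3, 1/3]].
det S = 4; the adjugate gives S⁻¹ = [[-9/4, -3/2, -1/2], [1/2, 0, 0], [-1, -1, 0]].
D⁻¹T = [[6, 21, -5], [10, 21, -10]].
P = (D⁻¹T)S⁻¹ = [[2, -4, -3], [-2, -5, -5]].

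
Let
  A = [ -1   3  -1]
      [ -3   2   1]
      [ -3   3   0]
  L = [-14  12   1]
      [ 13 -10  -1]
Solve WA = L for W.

W = [[-1, 0, 5], [2, 1, -6]]

Since A sits to the right of W, W = LA⁻¹.
det A = -3; the adjugate gives A⁻¹ = [[1, 1, -5/3], [1, 1, -4/3], [1, 2, -7/3]].
W = LA⁻¹ = [[-14, 12, 1], [13, -10, -1]] · [[1, 1, -5/3], [1, 1, -4/3], [1, 2, -7/3]] = [[-1, 0, 5], [2, 1, -6]].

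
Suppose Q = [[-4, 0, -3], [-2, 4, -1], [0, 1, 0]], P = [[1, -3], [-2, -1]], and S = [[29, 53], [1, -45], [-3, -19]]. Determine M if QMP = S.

M = [[5, 5], [5, 4], [-3, 0]]

Isolating M: multiply by Q⁻¹ from the left and P⁻¹ from the right, so M = Q⁻¹SP⁻¹.
det Q = 2, so Q⁻¹ = [[1/2, -3/2, 6], [0, 0, 1], [-1, 2, -8]].
det P = -7, so P⁻¹ = [[1/7, -3/7], [-2/7, -1/7]].
Q⁻¹S = [[-5, -20], [-3, -19], [-3, 9]].
M = (Q⁻¹S)P⁻¹ = [[5, 5], [5, 4], [-3, 0]].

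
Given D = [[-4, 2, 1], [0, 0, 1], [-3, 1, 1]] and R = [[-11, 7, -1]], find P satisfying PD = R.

Since D sits to the right of P, P = RD⁻¹.
D has determinant -2; D⁻¹ = [[1/2, 1/2, -1], [3/2, 1/2, -2], [0, 1, 0]].
P = RD⁻¹ = [[-11, 7, -1]] · [[1/2, 1/2, -1], [3/2, 1/2, -2], [0, 1, 0]] = [[5, -3, -3]].

P = [[5, -3, -3]]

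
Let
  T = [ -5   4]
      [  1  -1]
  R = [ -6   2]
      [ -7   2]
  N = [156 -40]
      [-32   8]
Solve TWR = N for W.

W = T⁻¹NR⁻¹ (apply T⁻¹ on the left and R⁻¹ on the right).
T has determinant 1; T⁻¹ = [[-1, -4], [-1, -5]].
det R = 2; the adjugate gives R⁻¹ = [[1, -1], [7/2, -3]].
T⁻¹N = [[-28, 8], [4, 0]].
W = (T⁻¹N)R⁻¹ = [[0, 4], [4, -4]].

W = [[0, 4], [4, -4]]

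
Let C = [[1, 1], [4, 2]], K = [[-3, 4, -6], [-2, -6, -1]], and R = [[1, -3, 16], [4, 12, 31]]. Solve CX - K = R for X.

X = [[3, 2, 5], [-5, -1, 5]]

CX = R + K = [[-2, 1, 10], [2, 6, 30]].
C is on the left of X, so left-multiply by C⁻¹: X = C⁻¹(R + K).
C has determinant -2; C⁻¹ = [[-1, 1/2], [2, -1/2]].
X = C⁻¹(R + K) = [[3, 2, 5], [-5, -1, 5]].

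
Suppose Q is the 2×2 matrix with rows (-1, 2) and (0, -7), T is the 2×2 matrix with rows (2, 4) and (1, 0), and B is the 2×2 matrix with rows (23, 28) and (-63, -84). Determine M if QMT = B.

M = [[-1, -3], [3, 3]]

Left-multiply by Q⁻¹ and right-multiply by T⁻¹: M = Q⁻¹BT⁻¹.
det Q = 7; the adjugate gives Q⁻¹ = [[-1, -2/7], [0, -1/7]].
det T = -4, so T⁻¹ = [[0, 1], [1/4, -1/2]].
Q⁻¹B = [[-5, -4], [9, 12]].
M = (Q⁻¹B)T⁻¹ = [[-1, -3], [3, 3]].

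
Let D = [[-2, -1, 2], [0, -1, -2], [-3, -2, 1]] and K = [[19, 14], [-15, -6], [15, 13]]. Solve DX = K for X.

Left-multiplying both sides by D⁻¹ gives X = D⁻¹K.
det D = -2, so D⁻¹ = [[5/2, 3/2, -2], [-3, -2, 2], [3/2, 1/2, -1]].
X = D⁻¹K = [[5/2, 3/2, -2], [-3, -2, 2], [3/2, 1/2, -1]] · [[19, 14], [-15, -6], [15, 13]] = [[-5, 0], [3, -4], [6, 5]].

X = [[-5, 0], [3, -4], [6, 5]]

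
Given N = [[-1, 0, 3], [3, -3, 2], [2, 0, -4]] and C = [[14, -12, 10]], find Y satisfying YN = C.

Y = [[6, 4, 4]]

Right-multiplying both sides by N⁻¹ gives Y = CN⁻¹.
det N = 6; the adjugate gives N⁻¹ = [[2, 0, 3/2], [8/3, -1/3, 11/6], [1, 0, 1/2]].
Y = CN⁻¹ = [[14, -12, 10]] · [[2, 0, 3/2], [8/3, -1/3, 11/6], [1, 0, 1/2]] = [[6, 4, 4]].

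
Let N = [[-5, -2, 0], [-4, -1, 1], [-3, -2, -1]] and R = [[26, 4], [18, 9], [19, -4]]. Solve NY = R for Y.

Y = [[-4, -2], [-3, 3], [-1, 4]]

N is on the left of Y, so left-multiply by N⁻¹: Y = N⁻¹R.
N has determinant -1; N⁻¹ = [[-3, 2, 2], [7, -5, -5], [-5, 4, 3]].
Y = N⁻¹R = [[-3, 2, 2], [7, -5, -5], [-5, 4, 3]] · [[26, 4], [18, 9], [19, -4]] = [[-4, -2], [-3, 3], [-1, 4]].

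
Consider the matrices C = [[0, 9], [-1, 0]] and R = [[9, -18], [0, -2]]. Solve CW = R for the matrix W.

W = [[0, 2], [1, -2]]

C is on the left of W, so left-multiply by C⁻¹: W = C⁻¹R.
det C = 9, so C⁻¹ = [[0, -1], [1/9, 0]].
W = C⁻¹R = [[0, -1], [1/9, 0]] · [[9, -18], [0, -2]] = [[0, 2], [1, -2]].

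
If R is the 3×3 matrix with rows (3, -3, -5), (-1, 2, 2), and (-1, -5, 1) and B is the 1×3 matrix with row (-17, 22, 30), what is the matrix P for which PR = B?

Since R sits to the right of P, P = BR⁻¹.
det R = 4, so R⁻¹ = [[3, 7, 1], [-1/4, -1/2, -1/4], [7/4, 9/2, 3/4]].
P = BR⁻¹ = [[-17, 22, 30]] · [[3, 7, 1], [-1/4, -1/2, -1/4], [7/4, 9/2, 3/4]] = [[-4, 5, 0]].

P = [[-4, 5, 0]]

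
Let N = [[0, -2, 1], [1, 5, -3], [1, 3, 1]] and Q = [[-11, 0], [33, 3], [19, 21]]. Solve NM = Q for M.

Left-multiplying both sides by N⁻¹ gives M = N⁻¹Q.
det N = 6; the adjugate gives N⁻¹ = [[7/3, 5/6, 1/6], [-2/3, -1/6, 1/6], [-1/3, -1/3, 1/3]].
M = N⁻¹Q = [[7/3, 5/6, 1/6], [-2/3, -1/6, 1/6], [-1/3, -1/3, 1/3]] · [[-11, 0], [33, 3], [19, 21]] = [[5, 6], [5, 3], [-1, 6]].

M = [[5, 6], [5, 3], [-1, 6]]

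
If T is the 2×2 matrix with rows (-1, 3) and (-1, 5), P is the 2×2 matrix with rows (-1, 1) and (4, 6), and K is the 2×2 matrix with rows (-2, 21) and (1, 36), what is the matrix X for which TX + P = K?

X = [[-2, -5], [-1, 5]]

TX = K − P = [[-1, 20], [-3, 30]].
Since T multiplies X on the left, X = T⁻¹(K − P).
T has determinant -2; T⁻¹ = [[-5/2, 3/2], [-1/2, 1/2]].
X = T⁻¹(K − P) = [[-2, -5], [-1, 5]].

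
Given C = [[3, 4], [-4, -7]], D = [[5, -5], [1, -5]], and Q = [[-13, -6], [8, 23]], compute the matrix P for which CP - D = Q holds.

CP = Q + D = [[-8, -11], [9, 18]].
Since C multiplies P on the left, P = C⁻¹(Q + D).
C has determinant -5; C⁻¹ = [[7/5, 4/5], [-4/5, -3/5]].
P = C⁻¹(Q + D) = [[-4, -1], [1, -2]].

P = [[-4, -1], [1, -2]]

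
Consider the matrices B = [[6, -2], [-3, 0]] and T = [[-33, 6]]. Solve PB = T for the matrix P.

P = [[-3, 5]]

B is on the right of P, so right-multiply by B⁻¹: P = TB⁻¹.
det B = -6; the adjugate gives B⁻¹ = [[0, -1/3], [-1/2, -1]].
P = TB⁻¹ = [[-33, 6]] · [[0, -1/3], [-1/2, -1]] = [[-3, 5]].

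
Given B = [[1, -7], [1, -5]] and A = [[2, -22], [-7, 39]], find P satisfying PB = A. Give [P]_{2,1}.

Right-multiplying both sides by B⁻¹ gives P = AB⁻¹.
det B = 2; the adjugate gives B⁻¹ = [[-5/2, 7/2], [-1/2, 1/2]].
P = AB⁻¹ = [[2, -22], [-7, 39]] · [[-5/2, 7/2], [-1/2, 1/2]] = [[6, -4], [-2, -5]].

-2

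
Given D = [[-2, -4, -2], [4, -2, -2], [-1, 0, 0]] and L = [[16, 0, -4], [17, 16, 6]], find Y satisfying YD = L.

Since D sits to the right of Y, Y = LD⁻¹.
det D = -4; the adjugate gives D⁻¹ = [[0, 0, -1], [-1/2, 1/2, 3], [1/2, -1, -5]].
Y = LD⁻¹ = [[16, 0, -4], [17, 16, 6]] · [[0, 0, -1], [-1/2, 1/2, 3], [1/2, -1, -5]] = [[-2, 4, 4], [-5, 2, 1]].

Y = [[-2, 4, 4], [-5, 2, 1]]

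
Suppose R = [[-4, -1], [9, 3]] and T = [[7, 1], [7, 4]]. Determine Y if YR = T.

Right-multiplying both sides by R⁻¹ gives Y = TR⁻¹.
R has determinant -3; R⁻¹ = [[-1, -1/3], [3, 4/3]].
Y = TR⁻¹ = [[7, 1], [7, 4]] · [[-1, -1/3], [3, 4/3]] = [[-4, -1], [5, 3]].

Y = [[-4, -1], [5, 3]]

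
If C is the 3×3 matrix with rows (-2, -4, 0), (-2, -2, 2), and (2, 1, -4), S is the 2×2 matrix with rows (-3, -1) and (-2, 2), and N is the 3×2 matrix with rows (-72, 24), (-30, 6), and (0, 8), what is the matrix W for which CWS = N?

Left-multiply by C⁻¹ and right-multiply by S⁻¹: W = C⁻¹NS⁻¹.
C has determinant 4; C⁻¹ = [[3/2, -4, -2], [-1, 2, 1], [1/2, -3/2, -1]].
det S = -8; the adjugate gives S⁻¹ = [[-1/4, -1/8], [-1/4, 3/8]].
C⁻¹N = [[12, -4], [12, -4], [9, -5]].
W = (C⁻¹N)S⁻¹ = [[-2, -3], [-2, -3], [-1, -3]].

W = [[-2, -3], [-2, -3], [-1, -3]]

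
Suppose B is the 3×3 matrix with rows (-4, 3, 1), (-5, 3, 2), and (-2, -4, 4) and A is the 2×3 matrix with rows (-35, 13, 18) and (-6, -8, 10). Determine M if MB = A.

Since B sits to the right of M, M = AB⁻¹.
det B = -6, so B⁻¹ = [[-10/3, 8/3, -1/2], [-8/3, 7/3, -1/2], [-13/3, 11/3, -1/2]].
M = AB⁻¹ = [[-35, 13, 18], [-6, -8, 10]] · [[-10/3, 8/3, -1/2], [-8/3, 7/3, -1/2], [-13/3, 11/3, -1/2]] = [[4, 3, 2], [-2, 2, 2]].

M = [[4, 3, 2], [-2, 2, 2]]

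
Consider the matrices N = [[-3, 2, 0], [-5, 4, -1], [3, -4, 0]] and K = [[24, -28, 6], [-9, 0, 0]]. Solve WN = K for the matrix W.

W = [[6, -6, 4], [6, 0, 3]]

Since N sits to the right of W, W = KN⁻¹.
det N = 6, so N⁻¹ = [[-2/3, 0, -1/3], [-1/2, 0, -1/2], [4/3, -1, -1/3]].
W = KN⁻¹ = [[24, -28, 6], [-9, 0, 0]] · [[-2/3, 0, -1/3], [-1/2, 0, -1/2], [4/3, -1, -1/3]] = [[6, -6, 4], [6, 0, 3]].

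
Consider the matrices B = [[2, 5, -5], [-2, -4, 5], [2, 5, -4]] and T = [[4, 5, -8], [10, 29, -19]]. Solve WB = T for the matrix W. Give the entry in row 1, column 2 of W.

Since B sits to the right of W, W = TB⁻¹.
det B = 2; the adjugate gives B⁻¹ = [[-9/2, -5/2, 5/2], [1, 1, 0], [-1, 0, 1]].
W = TB⁻¹ = [[4, 5, -8], [10, 29, -19]] · [[-9/2, -5/2, 5/2], [1, 1, 0], [-1, 0, 1]] = [[-5, -5, 2], [3, 4, 6]].

-5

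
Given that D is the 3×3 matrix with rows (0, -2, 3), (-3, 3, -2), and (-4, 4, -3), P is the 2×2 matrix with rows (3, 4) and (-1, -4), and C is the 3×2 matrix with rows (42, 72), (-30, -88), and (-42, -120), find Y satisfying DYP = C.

Y = D⁻¹CP⁻¹ (apply D⁻¹ on the left and P⁻¹ on the right).
det D = 2, so D⁻¹ = [[-1/2, 3, -5/2], [-1/2, 6, -9/2], [0, 4, -3]].
det P = -8; the adjugate gives P⁻¹ = [[1/2, 1/2], [-1/8, -3/8]].
D⁻¹C = [[-6, 0], [-12, -24], [6, 8]].
Y = (D⁻¹C)P⁻¹ = [[-3, -3], [-3, 3], [2, 0]].

Y = [[-3, -3], [-3, 3], [2, 0]]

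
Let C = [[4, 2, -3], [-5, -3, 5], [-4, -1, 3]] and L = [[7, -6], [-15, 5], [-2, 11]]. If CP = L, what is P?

P = [[-3, -4], [5, 5], [-3, 0]]

C is on the left of P, so left-multiply by C⁻¹: P = C⁻¹L.
det C = -5; the adjugate gives C⁻¹ = [[4/5, 3/5, -1/5], [1, 0, 1], [7/5, 4/5, 2/5]].
P = C⁻¹L = [[4/5, 3/5, -1/5], [1, 0, 1], [7/5, 4/5, 2/5]] · [[7, -6], [-15, 5], [-2, 11]] = [[-3, -4], [5, 5], [-3, 0]].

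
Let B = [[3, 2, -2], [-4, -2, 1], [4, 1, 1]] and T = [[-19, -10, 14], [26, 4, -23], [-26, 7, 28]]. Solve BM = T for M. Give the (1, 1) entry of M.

Since B multiplies M on the left, M = B⁻¹T.
det B = -1; the adjugate gives B⁻¹ = [[3, 4, 2], [-8, -11, -5], [-4, -5, -2]].
M = B⁻¹T = [[3, 4, 2], [-8, -11, -5], [-4, -5, -2]] · [[-19, -10, 14], [26, 4, -23], [-26, 7, 28]] = [[-5, 0, 6], [-4, 1, 1], [-2, 6, 3]].

-5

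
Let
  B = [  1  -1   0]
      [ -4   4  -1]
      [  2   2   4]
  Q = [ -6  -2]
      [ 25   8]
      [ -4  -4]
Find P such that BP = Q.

Since B multiplies P on the left, P = B⁻¹Q.
det B = 4, so B⁻¹ = [[9/2, 1, 1/4], [7/2, 1, 1/4], [-4, -1, 0]].
P = B⁻¹Q = [[9/2, 1, 1/4], [7/2, 1, 1/4], [-4, -1, 0]] · [[-6, -2], [25, 8], [-4, -4]] = [[-3, -2], [3, 0], [-1, 0]].

P = [[-3, -2], [3, 0], [-1, 0]]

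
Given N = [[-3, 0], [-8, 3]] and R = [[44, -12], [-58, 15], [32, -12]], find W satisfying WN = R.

Since N sits to the right of W, W = RN⁻¹.
det N = -9; the adjugate gives N⁻¹ = [[-1/3, 0], [-8/9, 1/3]].
W = RN⁻¹ = [[44, -12], [-58, 15], [32, -12]] · [[-1/3, 0], [-8/9, 1/3]] = [[-4, -4], [6, 5], [0, -4]].

W = [[-4, -4], [6, 5], [0, -4]]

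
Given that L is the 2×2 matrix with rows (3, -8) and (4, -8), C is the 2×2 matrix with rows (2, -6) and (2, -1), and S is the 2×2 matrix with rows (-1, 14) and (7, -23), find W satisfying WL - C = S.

WL = S + C = [[1, 8], [9, -24]].
Since L sits to the right of W, W = (S + C)L⁻¹.
L has determinant 8; L⁻¹ = [[-1, 1], [-1/2, 3/8]].
W = (S + C)L⁻¹ = [[-5, 4], [3, 0]].

W = [[-5, 4], [3, 0]]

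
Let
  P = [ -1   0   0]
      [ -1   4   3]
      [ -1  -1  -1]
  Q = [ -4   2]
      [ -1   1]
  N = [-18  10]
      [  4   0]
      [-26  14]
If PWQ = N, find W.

Isolating W: multiply by P⁻¹ from the left and Q⁻¹ from the right, so W = P⁻¹NQ⁻¹.
P has determinant 1; P⁻¹ = [[-1, 0, 0], [-4, 1, 3], [5, -1, -4]].
det Q = -2, so Q⁻¹ = [[-1/2, 1], [-1/2, 2]].
P⁻¹N = [[18, -10], [-2, 2], [10, -6]].
W = (P⁻¹N)Q⁻¹ = [[-4, -2], [0, 2], [-2, -2]].

W = [[-4, -2], [0, 2], [-2, -2]]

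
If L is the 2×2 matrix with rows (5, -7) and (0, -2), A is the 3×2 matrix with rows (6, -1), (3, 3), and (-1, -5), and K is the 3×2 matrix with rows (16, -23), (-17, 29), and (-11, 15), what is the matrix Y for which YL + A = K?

YL = K − A = [[10, -22], [-20, 26], [-10, 20]].
Right-multiplying both sides by L⁻¹ gives Y = (K − A)L⁻¹.
L has determinant -10; L⁻¹ = [[1/5, -7/10], [0, -1/2]].
Y = (K − A)L⁻¹ = [[2, 4], [-4, 1], [-2, -3]].

Y = [[2, 4], [-4, 1], [-2, -3]]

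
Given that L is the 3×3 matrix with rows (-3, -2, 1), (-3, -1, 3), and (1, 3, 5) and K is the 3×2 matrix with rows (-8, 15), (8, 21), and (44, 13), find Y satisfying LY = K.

Y = [[2, 1], [4, -6], [6, 6]]

Left-multiplying both sides by L⁻¹ gives Y = L⁻¹K.
det L = -2, so L⁻¹ = [[7, -13/2, 5/2], [-9, 8, -3], [4, -7/2, 3/2]].
Y = L⁻¹K = [[7, -13/2, 5/2], [-9, 8, -3], [4, -7/2, 3/2]] · [[-8, 15], [8, 21], [44, 13]] = [[2, 1], [4, -6], [6, 6]].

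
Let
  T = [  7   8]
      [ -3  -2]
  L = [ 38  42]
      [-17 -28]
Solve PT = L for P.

Right-multiplying both sides by T⁻¹ gives P = LT⁻¹.
det T = 10; the adjugate gives T⁻¹ = [[-1/5, -4/5], [3/10, 7/10]].
P = LT⁻¹ = [[38, 42], [-17, -28]] · [[-1/5, -4/5], [3/10, 7/10]] = [[5, -1], [-5, -6]].

P = [[5, -1], [-5, -6]]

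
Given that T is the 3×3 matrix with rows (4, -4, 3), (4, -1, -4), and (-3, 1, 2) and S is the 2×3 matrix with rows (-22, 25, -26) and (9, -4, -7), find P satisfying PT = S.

Since T sits to the right of P, P = ST⁻¹.
det T = -5, so T⁻¹ = [[-2/5, -11/5, -19/5], [-4/5, -17/5, -28/5], [-1/5, -8/5, -12/5]].
P = ST⁻¹ = [[-22, 25, -26], [9, -4, -7]] · [[-2/5, -11/5, -19/5], [-4/5, -17/5, -28/5], [-1/5, -8/5, -12/5]] = [[-6, 5, 6], [1, 5, 5]].

P = [[-6, 5, 6], [1, 5, 5]]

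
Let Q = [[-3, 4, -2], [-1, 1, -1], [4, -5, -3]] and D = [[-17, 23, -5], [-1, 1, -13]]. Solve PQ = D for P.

P = [[5, -2, -1], [2, 3, 2]]

Right-multiplying both sides by Q⁻¹ gives P = DQ⁻¹.
det Q = -6; the adjugate gives Q⁻¹ = [[4/3, -11/3, 1/3], [7/6, -17/6, 1/6], [-1/6, -1/6, -1/6]].
P = DQ⁻¹ = [[-17, 23, -5], [-1, 1, -13]] · [[4/3, -11/3, 1/3], [7/6, -17/6, 1/6], [-1/6, -1/6, -1/6]] = [[5, -2, -1], [2, 3, 2]].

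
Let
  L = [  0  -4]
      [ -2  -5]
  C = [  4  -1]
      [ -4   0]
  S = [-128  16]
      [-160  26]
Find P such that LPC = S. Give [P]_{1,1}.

Isolating P: multiply by L⁻¹ from the left and C⁻¹ from the right, so P = L⁻¹SC⁻¹.
det L = -8, so L⁻¹ = [[5/8, -1/2], [-1/4, 0]].
det C = -4, so C⁻¹ = [[0, -1/4], [-1, -1]].
L⁻¹S = [[0, -3], [32, -4]].
P = (L⁻¹S)C⁻¹ = [[3, 3], [4, -4]].

3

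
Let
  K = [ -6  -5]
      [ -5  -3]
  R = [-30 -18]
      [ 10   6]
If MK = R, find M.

M = [[0, 6], [0, -2]]

Since K sits to the right of M, M = RK⁻¹.
K has determinant -7; K⁻¹ = [[3/7, -5/7], [-5/7, 6/7]].
M = RK⁻¹ = [[-30, -18], [10, 6]] · [[3/7, -5/7], [-5/7, 6/7]] = [[0, 6], [0, -2]].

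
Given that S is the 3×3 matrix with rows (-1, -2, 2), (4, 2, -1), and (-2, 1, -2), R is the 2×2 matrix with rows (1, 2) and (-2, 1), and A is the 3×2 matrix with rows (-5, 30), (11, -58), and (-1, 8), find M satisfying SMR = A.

M = S⁻¹AR⁻¹ (apply S⁻¹ on the left and R⁻¹ on the right).
det S = -1, so S⁻¹ = [[3, 2, 2], [-10, -6, -7], [-8, -5, -6]].
R has determinant 5; R⁻¹ = [[1/5, -2/5], [2/5, 1/5]].
S⁻¹A = [[5, -10], [-9, -8], [-9, 2]].
M = (S⁻¹A)R⁻¹ = [[-3, -4], [-5, 2], [-1, 4]].

M = [[-3, -4], [-5, 2], [-1, 4]]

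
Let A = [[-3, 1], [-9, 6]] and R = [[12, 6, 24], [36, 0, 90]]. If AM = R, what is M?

A is on the left of M, so left-multiply by A⁻¹: M = A⁻¹R.
A has determinant -9; A⁻¹ = [[-2/3, 1/9], [-1, 1/3]].
M = A⁻¹R = [[-2/3, 1/9], [-1, 1/3]] · [[12, 6, 24], [36, 0, 90]] = [[-4, -4, -6], [0, -6, 6]].

M = [[-4, -4, -6], [0, -6, 6]]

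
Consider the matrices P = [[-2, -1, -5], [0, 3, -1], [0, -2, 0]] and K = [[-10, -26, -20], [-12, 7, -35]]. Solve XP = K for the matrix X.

Right-multiplying both sides by P⁻¹ gives X = KP⁻¹.
det P = 4; the adjugate gives P⁻¹ = [[-1/2, 5/2, 4], [0, 0, -1/2], [0, -1, -3/2]].
X = KP⁻¹ = [[-10, -26, -20], [-12, 7, -35]] · [[-1/2, 5/2, 4], [0, 0, -1/2], [0, -1, -3/2]] = [[5, -5, 3], [6, 5, 1]].

X = [[5, -5, 3], [6, 5, 1]]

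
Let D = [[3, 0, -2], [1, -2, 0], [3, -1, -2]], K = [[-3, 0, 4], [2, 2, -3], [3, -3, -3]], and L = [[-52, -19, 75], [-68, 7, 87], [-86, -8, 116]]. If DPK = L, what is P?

P = [[5, 0, 5], [-5, 2, 5], [-3, 1, 5]]

P = D⁻¹LK⁻¹ (apply D⁻¹ on the left and K⁻¹ on the right).
det D = 2; the adjugate gives D⁻¹ = [[2, 1, -2], [1, 0, -1], [5/2, 3/2, -3]].
K has determinant -3; K⁻¹ = [[5, 4, 8/3], [1, 1, 1/3], [4, 3, 2]].
D⁻¹L = [[0, -15, 5], [34, -11, -41], [26, -13, -30]].
P = (D⁻¹L)K⁻¹ = [[5, 0, 5], [-5, 2, 5], [-3, 1, 5]].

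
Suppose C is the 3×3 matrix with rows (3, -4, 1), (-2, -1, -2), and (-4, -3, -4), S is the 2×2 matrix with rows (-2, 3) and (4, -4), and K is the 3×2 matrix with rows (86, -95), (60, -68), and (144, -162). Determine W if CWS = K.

W = [[-2, 0], [2, -5], [5, -3]]

W = C⁻¹KS⁻¹ (apply C⁻¹ on the left and S⁻¹ on the right).
det C = -4, so C⁻¹ = [[1/2, 19/4, -9/4], [0, 2, -1], [-1/2, -25/4, 11/4]].
det S = -4, so S⁻¹ = [[1, 3/4], [1, 1/2]].
C⁻¹K = [[4, -6], [-24, 26], [-22, 27]].
W = (C⁻¹K)S⁻¹ = [[-2, 0], [2, -5], [5, -3]].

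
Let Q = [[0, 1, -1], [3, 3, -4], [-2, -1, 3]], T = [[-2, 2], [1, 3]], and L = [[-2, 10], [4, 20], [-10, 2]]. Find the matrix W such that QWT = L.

W = [[-1, 0], [4, 2], [2, 0]]

W = Q⁻¹LT⁻¹ (apply Q⁻¹ on the left and T⁻¹ on the right).
det Q = -4; the adjugate gives Q⁻¹ = [[-5/4, 1/2, 1/4], [1/4, 1/2, 3/4], [-3/4, 1/2, 3/4]].
det T = -8; the adjugate gives T⁻¹ = [[-3/8, 1/4], [1/8, 1/4]].
Q⁻¹L = [[2, -2], [-6, 14], [-4, 4]].
W = (Q⁻¹L)T⁻¹ = [[-1, 0], [4, 2], [2, 0]].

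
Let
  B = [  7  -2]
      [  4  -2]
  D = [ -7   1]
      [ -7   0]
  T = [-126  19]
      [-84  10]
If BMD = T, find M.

Isolating M: multiply by B⁻¹ from the left and D⁻¹ from the right, so M = B⁻¹TD⁻¹.
B has determinant -6; B⁻¹ = [[1/3, -1/3], [2/3, -7/6]].
D has determinant 7; D⁻¹ = [[0, -1/7], [1, -1]].
B⁻¹T = [[-14, 3], [14, 1]].
M = (B⁻¹T)D⁻¹ = [[3, -1], [1, -3]].

M = [[3, -1], [1, -3]]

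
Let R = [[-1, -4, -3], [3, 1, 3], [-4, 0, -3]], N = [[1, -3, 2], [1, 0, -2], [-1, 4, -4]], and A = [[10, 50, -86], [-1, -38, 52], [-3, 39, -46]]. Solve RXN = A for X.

X = [[1, -1, -3], [2, -5, -2], [3, -2, 4]]

Isolating X: multiply by R⁻¹ from the left and N⁻¹ from the right, so X = R⁻¹AN⁻¹.
det R = 3; the adjugate gives R⁻¹ = [[-1, -4, -3], [-1, -3, -2], [4/3, 16/3, 11/3]].
N has determinant -2; N⁻¹ = [[-4, 2, -3], [-3, 1, -2], [-2, 1/2, -3/2]].
R⁻¹A = [[3, -15, 16], [-1, -14, 22], [-3, 7, -6]].
X = (R⁻¹A)N⁻¹ = [[1, -1, -3], [2, -5, -2], [3, -2, 4]].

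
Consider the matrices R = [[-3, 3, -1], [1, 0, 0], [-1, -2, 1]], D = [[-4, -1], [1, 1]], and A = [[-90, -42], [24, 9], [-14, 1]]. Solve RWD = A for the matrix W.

Left-multiply by R⁻¹ and right-multiply by D⁻¹: W = R⁻¹AD⁻¹.
R has determinant -1; R⁻¹ = [[0, 1, 0], [1, 4, 1], [2, 9, 3]].
D has determinant -3; D⁻¹ = [[-1/3, -1/3], [1/3, 4/3]].
R⁻¹A = [[24, 9], [-8, -5], [-6, 0]].
W = (R⁻¹A)D⁻¹ = [[-5, 4], [1, -4], [2, 2]].

W = [[-5, 4], [1, -4], [2, 2]]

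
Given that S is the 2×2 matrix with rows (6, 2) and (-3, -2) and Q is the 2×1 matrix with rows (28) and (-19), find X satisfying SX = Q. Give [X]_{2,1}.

5

Left-multiplying both sides by S⁻¹ gives X = S⁻¹Q.
S has determinant -6; S⁻¹ = [[1/3, 1/3], [-1/2, -1]].
X = S⁻¹Q = [[1/3, 1/3], [-1/2, -1]] · [[28], [-19]] = [[3], [5]].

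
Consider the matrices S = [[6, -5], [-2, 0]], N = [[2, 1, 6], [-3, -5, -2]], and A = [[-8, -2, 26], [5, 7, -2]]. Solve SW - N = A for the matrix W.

SW = A + N = [[-6, -1, 32], [2, 2, -4]].
Since S multiplies W on the left, W = S⁻¹(A + N).
S has determinant -10; S⁻¹ = [[0, -1/2], [-1/5, -3/5]].
W = S⁻¹(A + N) = [[-1, -1, 2], [0, -1, -4]].

W = [[-1, -1, 2], [0, -1, -4]]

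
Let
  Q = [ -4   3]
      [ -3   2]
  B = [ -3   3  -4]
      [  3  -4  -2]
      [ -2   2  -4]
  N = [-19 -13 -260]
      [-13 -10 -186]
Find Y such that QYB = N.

Isolating Y: multiply by Q⁻¹ from the left and B⁻¹ from the right, so Y = Q⁻¹NB⁻¹.
Q has determinant 1; Q⁻¹ = [[2, -3], [3, -4]].
det B = -4; the adjugate gives B⁻¹ = [[-5, -1, 11/2], [-4, -1, 9/2], [1/2, 0, -3/4]].
Q⁻¹N = [[1, 4, 38], [-5, 1, -36]].
Y = (Q⁻¹N)B⁻¹ = [[-2, -5, -5], [3, 4, 4]].

Y = [[-2, -5, -5], [3, 4, 4]]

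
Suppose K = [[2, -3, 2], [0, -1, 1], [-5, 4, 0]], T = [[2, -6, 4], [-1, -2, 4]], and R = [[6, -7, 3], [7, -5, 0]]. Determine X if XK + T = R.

XK = R − T = [[4, -1, -1], [8, -3, -4]].
Right-multiplying both sides by K⁻¹ gives X = (R − T)K⁻¹.
K has determinant -3; K⁻¹ = [[4/3, -8/3, 1/3], [5/3, -10/3, 2/3], [5/3, -7/3, 2/3]].
X = (R − T)K⁻¹ = [[2, -5, 0], [-1, -2, -2]].

X = [[2, -5, 0], [-1, -2, -2]]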